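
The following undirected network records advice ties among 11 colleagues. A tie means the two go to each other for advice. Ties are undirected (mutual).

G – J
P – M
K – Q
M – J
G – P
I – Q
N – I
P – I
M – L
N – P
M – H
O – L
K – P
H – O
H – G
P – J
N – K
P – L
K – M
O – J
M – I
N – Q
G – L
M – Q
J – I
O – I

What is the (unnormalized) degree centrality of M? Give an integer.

7

M is directly tied to H, I, J, K, L, P, and Q. That is 7 neighbors, so the degree of M is 7.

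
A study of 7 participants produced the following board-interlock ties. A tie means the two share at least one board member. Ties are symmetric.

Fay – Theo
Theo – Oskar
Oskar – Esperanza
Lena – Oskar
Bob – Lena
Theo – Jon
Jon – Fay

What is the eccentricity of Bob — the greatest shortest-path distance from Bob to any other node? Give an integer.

Distances from Bob: Esperanza:3, Fay:4, Jon:4, Lena:1, Oskar:2, Theo:3.
The largest is 4 (to Fay and Jon), so the eccentricity of Bob is 4.

4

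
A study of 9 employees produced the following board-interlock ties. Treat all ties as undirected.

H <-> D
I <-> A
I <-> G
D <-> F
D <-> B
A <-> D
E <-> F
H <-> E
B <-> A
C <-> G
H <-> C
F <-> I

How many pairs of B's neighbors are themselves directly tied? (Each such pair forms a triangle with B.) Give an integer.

B's neighbors: A and D.
Neighbor pairs that are themselves tied: B–A–D. Each forms one triangle with B, for 1 in total.

1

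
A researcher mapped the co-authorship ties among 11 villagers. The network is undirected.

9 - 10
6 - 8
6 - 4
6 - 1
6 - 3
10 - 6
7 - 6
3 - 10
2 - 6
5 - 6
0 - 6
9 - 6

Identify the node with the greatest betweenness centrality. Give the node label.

Unnormalized betweenness of each node: 0:0, 1:0, 2:0, 3:0, 4:0, 5:0, 6:85/2, 7:0, 8:0, 9:0, 10:1/2.
6 has the largest value, 85/2, making it the main broker — the node through which the most shortest paths run.

6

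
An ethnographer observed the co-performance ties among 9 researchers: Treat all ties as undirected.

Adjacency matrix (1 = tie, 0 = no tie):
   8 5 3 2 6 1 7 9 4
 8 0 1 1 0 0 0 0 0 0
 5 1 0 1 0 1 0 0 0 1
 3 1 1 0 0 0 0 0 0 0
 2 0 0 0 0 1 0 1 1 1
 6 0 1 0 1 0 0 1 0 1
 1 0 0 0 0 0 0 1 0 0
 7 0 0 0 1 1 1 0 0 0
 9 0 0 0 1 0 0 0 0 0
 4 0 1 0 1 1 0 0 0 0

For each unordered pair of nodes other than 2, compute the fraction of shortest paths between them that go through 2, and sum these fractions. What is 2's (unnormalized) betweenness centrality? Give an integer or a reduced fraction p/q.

8

Pairs whose geodesics pass through 2 — 8–9: 2/2; 5–9: 2/2; 3–9: 2/2; 6–9: 1; 1–9: 1; 1–4: 1/2; 7–9: 1; 7–4: 1/2; 9–4: 1.
All other pairs contribute 0.
Summing the contributions gives betweenness(2) = 8.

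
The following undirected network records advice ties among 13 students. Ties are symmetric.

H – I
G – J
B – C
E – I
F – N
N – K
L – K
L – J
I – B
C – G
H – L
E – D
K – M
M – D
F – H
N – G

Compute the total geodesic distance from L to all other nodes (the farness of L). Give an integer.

Distances from L: B:3, C:3, D:3, E:3, F:2, G:2, H:1, I:2, J:1, K:1, M:2, N:2.
Sum = 3 + 3 + 3 + 3 + 2 + 2 + 1 + 2 + 1 + 1 + 2 + 2 = 25.

25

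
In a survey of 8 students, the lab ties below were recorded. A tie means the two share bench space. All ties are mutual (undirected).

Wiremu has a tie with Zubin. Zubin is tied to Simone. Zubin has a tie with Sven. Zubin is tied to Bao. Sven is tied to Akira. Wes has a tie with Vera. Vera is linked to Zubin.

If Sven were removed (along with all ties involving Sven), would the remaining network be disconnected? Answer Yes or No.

Removing Sven leaves {Bao, Simone, Vera, Wes, Wiremu, and Zubin} with no path to {Akira}, so the network splits into 2 components. Sven is a cut vertex.

Yes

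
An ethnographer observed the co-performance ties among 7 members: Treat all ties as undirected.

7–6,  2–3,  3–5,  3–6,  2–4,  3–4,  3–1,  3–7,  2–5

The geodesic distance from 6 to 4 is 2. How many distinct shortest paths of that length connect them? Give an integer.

The shortest distance is 2, and the only length-2 path is 6–3–4. So there is exactly 1 shortest path.

1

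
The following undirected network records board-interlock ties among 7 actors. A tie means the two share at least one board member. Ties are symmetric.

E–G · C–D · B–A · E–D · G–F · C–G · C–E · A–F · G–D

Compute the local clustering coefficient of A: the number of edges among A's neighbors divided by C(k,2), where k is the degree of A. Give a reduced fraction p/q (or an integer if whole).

0

A's neighbors: B and F (k = 2).
Possible neighbor pairs: C(2,2) = 1. Edges among them: none → e = 0.
Clustering(A) = 0/1.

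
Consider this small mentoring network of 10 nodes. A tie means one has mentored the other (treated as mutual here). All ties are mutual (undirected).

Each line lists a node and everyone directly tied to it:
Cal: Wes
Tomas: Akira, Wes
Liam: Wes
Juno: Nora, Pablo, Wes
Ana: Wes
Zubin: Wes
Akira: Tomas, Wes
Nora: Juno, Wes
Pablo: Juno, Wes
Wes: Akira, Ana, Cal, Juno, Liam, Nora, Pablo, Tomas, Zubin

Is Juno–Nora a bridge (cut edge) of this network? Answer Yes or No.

No

Even without that edge, Juno still reaches Nora via Juno – Wes – Nora, so the network stays connected. Not a bridge.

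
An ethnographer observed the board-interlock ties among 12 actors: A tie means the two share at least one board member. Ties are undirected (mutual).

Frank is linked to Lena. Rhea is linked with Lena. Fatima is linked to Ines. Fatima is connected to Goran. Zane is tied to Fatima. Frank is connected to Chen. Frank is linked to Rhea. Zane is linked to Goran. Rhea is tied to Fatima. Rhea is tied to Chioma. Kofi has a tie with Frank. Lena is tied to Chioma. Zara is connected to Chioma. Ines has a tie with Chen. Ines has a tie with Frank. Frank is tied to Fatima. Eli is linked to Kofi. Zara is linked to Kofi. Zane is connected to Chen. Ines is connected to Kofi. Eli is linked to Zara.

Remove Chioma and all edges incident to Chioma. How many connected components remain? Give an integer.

1

Chioma's neighbors (Lena, Rhea, and Zara) remain reachable from one another through other ties, so the rest of the network stays in one piece.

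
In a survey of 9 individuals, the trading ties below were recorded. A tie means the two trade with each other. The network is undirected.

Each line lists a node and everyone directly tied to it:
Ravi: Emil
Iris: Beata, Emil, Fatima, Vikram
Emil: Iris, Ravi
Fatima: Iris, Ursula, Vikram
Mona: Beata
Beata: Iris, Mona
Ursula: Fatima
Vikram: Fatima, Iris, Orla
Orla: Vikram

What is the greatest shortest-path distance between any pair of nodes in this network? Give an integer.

4

Eccentricity of each node (its greatest distance to any other): Beata:3, Emil:3, Fatima:3, Iris:2, Mona:4, Orla:4, Ravi:4, Ursula:4, Vikram:3.
The maximum eccentricity is 4, realized for instance by the pair Ravi–Orla via Ravi – Emil – Iris – Vikram – Orla. So the diameter is 4.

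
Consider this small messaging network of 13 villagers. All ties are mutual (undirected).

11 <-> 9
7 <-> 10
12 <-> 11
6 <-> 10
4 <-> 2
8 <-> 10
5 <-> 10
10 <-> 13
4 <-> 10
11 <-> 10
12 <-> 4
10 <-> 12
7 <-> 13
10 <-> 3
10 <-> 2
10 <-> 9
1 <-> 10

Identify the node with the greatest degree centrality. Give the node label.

Degrees — 1:1, 2:2, 3:1, 4:3, 5:1, 6:1, 7:2, 8:1, 9:2, 10:12, 11:3, 12:3, 13:2.
The maximum is 12, attained only by 10.

10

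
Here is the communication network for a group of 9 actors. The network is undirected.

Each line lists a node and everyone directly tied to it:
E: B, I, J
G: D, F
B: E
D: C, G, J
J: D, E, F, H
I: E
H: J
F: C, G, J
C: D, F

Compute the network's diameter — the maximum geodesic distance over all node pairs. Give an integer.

Eccentricity of each node (its greatest distance to any other): B:4, C:4, D:3, E:3, F:3, G:4, H:3, I:4, J:2.
The maximum eccentricity is 4, realized for instance by the pair B–C via B – E – J – D – C. So the diameter is 4.

4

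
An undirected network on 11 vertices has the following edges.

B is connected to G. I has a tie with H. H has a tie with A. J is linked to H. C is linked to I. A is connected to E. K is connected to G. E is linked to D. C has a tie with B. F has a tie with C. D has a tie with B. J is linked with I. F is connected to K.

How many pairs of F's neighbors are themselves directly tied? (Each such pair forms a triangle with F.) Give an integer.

F's neighbors are C and K, but none of them are tied to each other, so no triangle contains F.

0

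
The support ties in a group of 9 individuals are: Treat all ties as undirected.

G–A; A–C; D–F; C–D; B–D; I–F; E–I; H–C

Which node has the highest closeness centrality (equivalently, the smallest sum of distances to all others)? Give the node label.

D

Farness (sum of distances to all others) for each node — A:21, B:22, C:16, D:15, E:30, F:18, G:28, H:23, I:23.
The smallest farness is 15, for D, so D has the highest closeness.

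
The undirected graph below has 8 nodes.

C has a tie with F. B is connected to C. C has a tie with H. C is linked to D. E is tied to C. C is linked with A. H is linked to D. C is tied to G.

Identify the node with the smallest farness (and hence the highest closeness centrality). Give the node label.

Farness (sum of distances to all others) for each node — A:13, B:13, C:7, D:12, E:13, F:13, G:13, H:12.
The smallest farness is 7, for C, so C has the highest closeness.

C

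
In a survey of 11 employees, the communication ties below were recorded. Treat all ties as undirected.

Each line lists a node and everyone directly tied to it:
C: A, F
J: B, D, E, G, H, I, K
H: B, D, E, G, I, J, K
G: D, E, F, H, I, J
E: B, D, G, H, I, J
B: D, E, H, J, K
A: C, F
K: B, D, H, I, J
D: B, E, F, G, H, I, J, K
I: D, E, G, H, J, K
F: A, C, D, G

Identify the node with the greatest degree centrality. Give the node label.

Degrees — A:2, B:5, C:2, D:8, E:6, F:4, G:6, H:7, I:6, J:7, K:5.
The maximum is 8, attained only by D.

D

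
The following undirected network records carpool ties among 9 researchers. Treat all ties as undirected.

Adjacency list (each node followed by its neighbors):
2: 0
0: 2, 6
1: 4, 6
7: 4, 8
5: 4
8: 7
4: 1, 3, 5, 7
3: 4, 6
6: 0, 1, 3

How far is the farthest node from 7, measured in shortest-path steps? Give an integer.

5

Distances from 7: 0:4, 1:2, 2:5, 3:2, 4:1, 5:2, 6:3, 8:1.
The largest is 5 (to 2), so the eccentricity of 7 is 5.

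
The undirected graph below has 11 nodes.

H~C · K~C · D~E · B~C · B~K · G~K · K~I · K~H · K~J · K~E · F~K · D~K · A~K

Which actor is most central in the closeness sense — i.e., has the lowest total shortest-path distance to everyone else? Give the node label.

Farness (sum of distances to all others) for each node — A:19, B:18, C:17, D:18, E:18, F:19, G:19, H:18, I:19, J:19, K:10.
The smallest farness is 10, for K, so K has the highest closeness.

K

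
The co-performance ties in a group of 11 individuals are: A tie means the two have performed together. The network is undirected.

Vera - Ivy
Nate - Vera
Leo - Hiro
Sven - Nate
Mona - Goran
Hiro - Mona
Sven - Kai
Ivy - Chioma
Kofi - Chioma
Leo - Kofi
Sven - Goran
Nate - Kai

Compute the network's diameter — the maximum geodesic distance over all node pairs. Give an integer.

5

Eccentricity of each node (its greatest distance to any other): Chioma:5, Goran:5, Hiro:5, Ivy:5, Kai:5, Kofi:5, Leo:5, Mona:5, Nate:5, Sven:5, Vera:5.
The maximum eccentricity is 5, realized for instance by the pair Kofi–Kai via Kofi – Chioma – Ivy – Vera – Nate – Kai. So the diameter is 5.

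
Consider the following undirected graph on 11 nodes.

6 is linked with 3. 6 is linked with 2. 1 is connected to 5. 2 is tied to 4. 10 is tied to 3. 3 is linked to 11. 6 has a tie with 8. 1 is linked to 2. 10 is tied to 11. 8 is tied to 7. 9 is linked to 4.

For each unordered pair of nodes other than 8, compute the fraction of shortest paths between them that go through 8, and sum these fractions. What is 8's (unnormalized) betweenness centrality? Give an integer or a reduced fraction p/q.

9

Pairs whose geodesics pass through 8 — 9–7: 1; 2–7: 1; 5–7: 1; 6–7: 1; 4–7: 1; 11–7: 1; 3–7: 1; 10–7: 1; 1–7: 1.
All other pairs contribute 0.
Summing the contributions gives betweenness(8) = 9.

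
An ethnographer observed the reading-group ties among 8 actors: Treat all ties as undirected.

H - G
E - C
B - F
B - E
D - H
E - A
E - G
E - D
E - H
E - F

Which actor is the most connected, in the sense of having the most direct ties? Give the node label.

E

Degrees — A:1, B:2, C:1, D:2, E:7, F:2, G:2, H:3.
The maximum is 7, attained only by E.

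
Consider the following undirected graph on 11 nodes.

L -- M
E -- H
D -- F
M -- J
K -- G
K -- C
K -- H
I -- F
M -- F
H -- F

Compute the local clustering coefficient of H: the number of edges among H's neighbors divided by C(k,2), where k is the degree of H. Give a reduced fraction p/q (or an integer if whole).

H's neighbors: E, F, and K (k = 3).
Possible neighbor pairs: C(3,2) = 3. Edges among them: none → e = 0.
Clustering(H) = 0/3 = 0.

0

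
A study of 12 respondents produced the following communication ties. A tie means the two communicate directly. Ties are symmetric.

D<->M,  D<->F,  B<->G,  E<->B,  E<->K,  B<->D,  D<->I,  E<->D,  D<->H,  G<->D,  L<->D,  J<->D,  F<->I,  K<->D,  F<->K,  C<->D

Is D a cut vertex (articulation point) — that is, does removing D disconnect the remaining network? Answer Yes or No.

Removing D leaves {B, E, F, G, I, and K} with no path to {L}, so the network splits into 6 components. D is a cut vertex.

Yes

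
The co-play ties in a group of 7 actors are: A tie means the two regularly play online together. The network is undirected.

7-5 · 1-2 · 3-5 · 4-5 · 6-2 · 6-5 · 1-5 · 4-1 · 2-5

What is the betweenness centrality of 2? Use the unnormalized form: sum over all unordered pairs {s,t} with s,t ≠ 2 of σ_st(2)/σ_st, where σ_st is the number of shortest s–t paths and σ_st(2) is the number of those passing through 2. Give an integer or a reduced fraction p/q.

Pairs whose geodesics pass through 2 — 1–6: 1/2.
All other pairs contribute 0.
Summing the contributions gives betweenness(2) = 1/2.

1/2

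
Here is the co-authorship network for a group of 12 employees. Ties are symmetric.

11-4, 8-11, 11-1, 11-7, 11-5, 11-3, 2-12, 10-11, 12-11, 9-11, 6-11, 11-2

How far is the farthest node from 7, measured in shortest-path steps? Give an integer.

2

Distances from 7: 1:2, 2:2, 3:2, 4:2, 5:2, 6:2, 8:2, 9:2, 10:2, 11:1, 12:2.
The largest is 2 (to 6, 8, 10, 2, 12, 4, 5, 9, 3, and 1), so the eccentricity of 7 is 2.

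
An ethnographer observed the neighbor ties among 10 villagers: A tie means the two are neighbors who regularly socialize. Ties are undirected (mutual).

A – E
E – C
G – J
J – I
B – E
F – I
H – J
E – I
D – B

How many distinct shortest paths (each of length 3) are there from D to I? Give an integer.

The shortest distance is 3, and the only length-3 path is D–B–E–I. So there is exactly 1 shortest path.

1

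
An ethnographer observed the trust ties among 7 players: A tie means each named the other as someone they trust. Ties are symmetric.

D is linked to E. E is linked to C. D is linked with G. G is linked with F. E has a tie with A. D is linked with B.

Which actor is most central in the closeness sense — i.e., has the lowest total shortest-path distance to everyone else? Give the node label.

Farness (sum of distances to all others) for each node — A:15, B:14, C:15, D:9, E:10, F:17, G:12.
The smallest farness is 9, for D, so D has the highest closeness.

D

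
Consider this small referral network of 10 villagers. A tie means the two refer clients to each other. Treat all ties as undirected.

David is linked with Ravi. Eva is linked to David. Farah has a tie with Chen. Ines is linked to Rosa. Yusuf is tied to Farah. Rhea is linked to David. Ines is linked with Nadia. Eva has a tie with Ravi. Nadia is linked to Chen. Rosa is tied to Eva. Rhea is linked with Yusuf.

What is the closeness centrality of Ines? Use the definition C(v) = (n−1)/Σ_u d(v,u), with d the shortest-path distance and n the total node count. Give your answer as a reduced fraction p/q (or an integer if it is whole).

9/23

Distances from Ines: Chen:2, David:3, Eva:2, Farah:3, Nadia:1, Ravi:3, Rhea:4, Rosa:1, Yusuf:4. Sum = 23.
n = 10, so closeness = 9/23.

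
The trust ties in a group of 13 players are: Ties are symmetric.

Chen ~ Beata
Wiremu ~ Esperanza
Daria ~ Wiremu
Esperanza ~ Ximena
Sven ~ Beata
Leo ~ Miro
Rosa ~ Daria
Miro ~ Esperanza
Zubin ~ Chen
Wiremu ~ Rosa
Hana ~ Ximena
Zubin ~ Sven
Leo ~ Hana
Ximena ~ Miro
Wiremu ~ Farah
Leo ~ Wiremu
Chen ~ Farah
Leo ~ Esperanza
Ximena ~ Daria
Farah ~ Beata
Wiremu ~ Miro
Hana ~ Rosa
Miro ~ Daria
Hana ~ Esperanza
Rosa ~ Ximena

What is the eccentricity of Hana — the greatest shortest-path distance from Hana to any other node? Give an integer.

Distances from Hana: Beata:4, Chen:4, Daria:2, Esperanza:1, Farah:3, Leo:1, Miro:2, Rosa:1, Sven:5, Wiremu:2, Ximena:1, Zubin:5.
The largest is 5 (to Sven and Zubin), so the eccentricity of Hana is 5.

5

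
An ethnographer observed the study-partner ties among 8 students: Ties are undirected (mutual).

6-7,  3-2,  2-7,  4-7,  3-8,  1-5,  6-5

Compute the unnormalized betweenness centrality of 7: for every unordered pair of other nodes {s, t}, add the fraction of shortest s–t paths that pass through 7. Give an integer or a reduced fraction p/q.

15

Pairs whose geodesics pass through 7 — 2–4: 1; 2–6: 1; 2–5: 1; 2–1: 1; 8–4: 1; 8–6: 1; 8–5: 1; 8–1: 1; 4–6: 1; 4–5: 1; 4–1: 1; 4–3: 1; 6–3: 1; 5–3: 1 … (+1 more pairs).
All other pairs contribute 0.
Summing the contributions gives betweenness(7) = 15.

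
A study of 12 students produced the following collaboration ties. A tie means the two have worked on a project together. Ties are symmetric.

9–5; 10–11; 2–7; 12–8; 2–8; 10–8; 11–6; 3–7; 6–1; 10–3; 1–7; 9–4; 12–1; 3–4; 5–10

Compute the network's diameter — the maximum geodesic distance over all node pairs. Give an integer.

Eccentricity of each node (its greatest distance to any other): 1:4, 2:4, 3:3, 4:4, 5:4, 6:4, 7:3, 8:3, 9:4, 10:3, 11:3, 12:4.
The maximum eccentricity is 4, realized for instance by the pair 12–9 via 12 – 8 – 10 – 5 – 9. So the diameter is 4.

4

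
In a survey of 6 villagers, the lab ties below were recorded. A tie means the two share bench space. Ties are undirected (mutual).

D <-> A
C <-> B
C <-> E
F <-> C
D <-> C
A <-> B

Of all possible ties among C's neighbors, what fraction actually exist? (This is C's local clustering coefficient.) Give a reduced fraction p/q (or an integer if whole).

C's neighbors: B, D, E, and F (k = 4).
Possible neighbor pairs: C(4,2) = 6. Edges among them: none → e = 0.
Clustering(C) = 0/6 = 0.

0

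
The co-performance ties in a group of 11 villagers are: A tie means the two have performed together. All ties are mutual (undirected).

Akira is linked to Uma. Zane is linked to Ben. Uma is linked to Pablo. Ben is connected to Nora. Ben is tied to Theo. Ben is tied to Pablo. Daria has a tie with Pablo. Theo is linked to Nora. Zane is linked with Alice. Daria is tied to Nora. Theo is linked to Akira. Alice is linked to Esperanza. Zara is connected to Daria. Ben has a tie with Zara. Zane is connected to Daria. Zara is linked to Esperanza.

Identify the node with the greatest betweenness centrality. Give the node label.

Unnormalized betweenness of each node: Akira:4/3, Alice:1, Ben:49/3, Daria:22/3, Esperanza:1, Nora:7/4, Pablo:89/12, Theo:41/6, Uma:3/2, Zane:29/4, Zara:29/4.
Ben has the largest value, 49/3, making it the main broker — the node through which the most shortest paths run.

Ben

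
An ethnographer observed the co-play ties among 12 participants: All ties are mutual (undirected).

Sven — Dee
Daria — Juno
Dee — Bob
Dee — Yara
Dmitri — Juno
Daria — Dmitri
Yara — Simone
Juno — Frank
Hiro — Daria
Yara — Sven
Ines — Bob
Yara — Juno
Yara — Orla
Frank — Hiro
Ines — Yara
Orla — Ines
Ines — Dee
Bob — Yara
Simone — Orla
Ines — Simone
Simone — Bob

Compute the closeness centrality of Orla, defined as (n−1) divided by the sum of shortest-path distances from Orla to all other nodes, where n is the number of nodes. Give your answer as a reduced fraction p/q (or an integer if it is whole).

11/24

Distances from Orla: Bob:2, Daria:3, Dee:2, Dmitri:3, Frank:3, Hiro:4, Ines:1, Juno:2, Simone:1, Sven:2, Yara:1. Sum = 24.
n = 12, so closeness = 11/24.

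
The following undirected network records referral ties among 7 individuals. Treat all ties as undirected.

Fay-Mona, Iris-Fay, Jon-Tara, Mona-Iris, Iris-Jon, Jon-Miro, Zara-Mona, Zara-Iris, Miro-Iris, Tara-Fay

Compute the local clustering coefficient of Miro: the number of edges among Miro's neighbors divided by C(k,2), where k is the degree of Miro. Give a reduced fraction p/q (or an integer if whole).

Miro's neighbors: Iris and Jon (k = 2).
Possible neighbor pairs: C(2,2) = 1. Edges among them: Iris–Jon → e = 1.
Clustering(Miro) = 1/1.

1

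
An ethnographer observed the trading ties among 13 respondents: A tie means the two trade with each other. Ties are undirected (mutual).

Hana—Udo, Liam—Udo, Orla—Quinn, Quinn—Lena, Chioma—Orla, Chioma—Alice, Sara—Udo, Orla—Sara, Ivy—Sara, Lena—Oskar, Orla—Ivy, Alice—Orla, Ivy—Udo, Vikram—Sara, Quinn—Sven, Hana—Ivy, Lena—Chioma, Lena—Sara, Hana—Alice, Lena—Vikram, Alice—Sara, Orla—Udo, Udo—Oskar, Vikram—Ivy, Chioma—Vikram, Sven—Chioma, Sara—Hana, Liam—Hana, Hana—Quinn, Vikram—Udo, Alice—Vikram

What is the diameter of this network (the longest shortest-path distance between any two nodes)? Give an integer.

3

Eccentricity of each node (its greatest distance to any other): Alice:3, Chioma:3, Hana:2, Ivy:3, Lena:3, Liam:3, Orla:2, Oskar:3, Quinn:2, Sara:3, Sven:3, Udo:3, Vikram:2.
The maximum eccentricity is 3, realized for instance by the pair Sven–Ivy via Sven – Quinn – Orla – Ivy. So the diameter is 3.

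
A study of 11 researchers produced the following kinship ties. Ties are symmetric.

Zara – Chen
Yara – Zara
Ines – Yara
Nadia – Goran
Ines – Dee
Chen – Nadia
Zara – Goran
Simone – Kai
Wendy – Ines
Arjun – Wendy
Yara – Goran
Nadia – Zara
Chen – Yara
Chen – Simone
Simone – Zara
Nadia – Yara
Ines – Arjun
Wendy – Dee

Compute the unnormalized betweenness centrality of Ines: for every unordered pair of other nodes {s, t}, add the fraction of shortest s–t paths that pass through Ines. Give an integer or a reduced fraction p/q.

Pairs whose geodesics pass through Ines — Arjun–Dee: 1/2; Arjun–Simone: 2/2; Arjun–Nadia: 1; Arjun–Yara: 1; Arjun–Zara: 1; Arjun–Chen: 1; Arjun–Goran: 1; Arjun–Kai: 2/2; Wendy–Simone: 2/2; Wendy–Nadia: 1; Wendy–Yara: 1; Wendy–Zara: 1; Wendy–Chen: 1; Wendy–Goran: 1 … (+8 more pairs).
All other pairs contribute 0.
Summing the contributions gives betweenness(Ines) = 43/2.

43/2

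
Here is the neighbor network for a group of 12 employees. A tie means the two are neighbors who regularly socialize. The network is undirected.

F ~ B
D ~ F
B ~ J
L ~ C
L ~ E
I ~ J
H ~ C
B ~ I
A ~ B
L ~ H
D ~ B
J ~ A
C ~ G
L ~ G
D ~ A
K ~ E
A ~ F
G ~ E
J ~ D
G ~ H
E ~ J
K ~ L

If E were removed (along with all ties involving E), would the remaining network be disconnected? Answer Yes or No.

Yes

Removing E leaves {A, B, D, F, I, and J} with no path to {C, G, H, K, and L}, so the network splits into 2 components. E is a cut vertex.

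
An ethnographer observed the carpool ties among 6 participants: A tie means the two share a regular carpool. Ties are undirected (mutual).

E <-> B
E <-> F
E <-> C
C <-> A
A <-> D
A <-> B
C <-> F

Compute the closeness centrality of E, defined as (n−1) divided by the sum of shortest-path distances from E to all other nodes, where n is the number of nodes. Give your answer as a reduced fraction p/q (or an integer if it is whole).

5/8

Distances from E: A:2, B:1, C:1, D:3, F:1. Sum = 8.
n = 6, so closeness = 5/8.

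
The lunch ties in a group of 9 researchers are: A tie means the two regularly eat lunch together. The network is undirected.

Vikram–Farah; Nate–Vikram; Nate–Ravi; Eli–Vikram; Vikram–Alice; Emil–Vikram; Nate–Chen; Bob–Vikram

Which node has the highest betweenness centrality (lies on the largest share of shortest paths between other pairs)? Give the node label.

Vikram

Unnormalized betweenness of each node: Alice:0, Bob:0, Chen:0, Eli:0, Emil:0, Farah:0, Nate:13, Ravi:0, Vikram:25.
Vikram has the largest value, 25, making it the main broker — the node through which the most shortest paths run.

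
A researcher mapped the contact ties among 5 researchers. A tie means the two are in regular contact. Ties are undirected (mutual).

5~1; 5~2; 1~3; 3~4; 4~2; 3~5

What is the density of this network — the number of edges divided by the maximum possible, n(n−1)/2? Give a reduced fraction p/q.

There are 6 edges and 5 nodes, so the maximum possible is C(5,2) = 10.
Density = 6/10 = 3/5.

3/5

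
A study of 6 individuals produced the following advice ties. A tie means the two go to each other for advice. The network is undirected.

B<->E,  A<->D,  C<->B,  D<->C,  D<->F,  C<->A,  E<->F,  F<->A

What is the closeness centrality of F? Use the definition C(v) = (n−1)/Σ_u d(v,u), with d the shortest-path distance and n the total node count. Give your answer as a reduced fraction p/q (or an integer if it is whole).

Distances from F: A:1, B:2, C:2, D:1, E:1. Sum = 7.
n = 6, so closeness = 5/7.

5/7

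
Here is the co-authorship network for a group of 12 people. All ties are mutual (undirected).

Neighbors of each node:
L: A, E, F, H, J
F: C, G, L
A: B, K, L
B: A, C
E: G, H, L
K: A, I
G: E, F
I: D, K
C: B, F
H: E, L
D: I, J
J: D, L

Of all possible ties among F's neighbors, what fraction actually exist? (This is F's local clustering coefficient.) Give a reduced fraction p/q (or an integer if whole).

0

F's neighbors: C, G, and L (k = 3).
Possible neighbor pairs: C(3,2) = 3. Edges among them: none → e = 0.
Clustering(F) = 0/3 = 0.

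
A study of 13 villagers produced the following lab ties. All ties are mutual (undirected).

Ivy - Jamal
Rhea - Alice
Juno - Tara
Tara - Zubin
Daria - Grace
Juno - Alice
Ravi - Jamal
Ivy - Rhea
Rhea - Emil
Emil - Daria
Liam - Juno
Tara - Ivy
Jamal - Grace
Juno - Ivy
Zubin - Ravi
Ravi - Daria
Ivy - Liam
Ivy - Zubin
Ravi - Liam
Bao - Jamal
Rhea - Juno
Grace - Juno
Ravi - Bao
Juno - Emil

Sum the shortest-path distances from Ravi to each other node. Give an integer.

Distances from Ravi: Alice:3, Bao:1, Daria:1, Emil:2, Grace:2, Ivy:2, Jamal:1, Juno:2, Liam:1, Rhea:3, Tara:2, Zubin:1.
Sum = 3 + 1 + 1 + 2 + 2 + 2 + 1 + 2 + 1 + 3 + 2 + 1 = 21.

21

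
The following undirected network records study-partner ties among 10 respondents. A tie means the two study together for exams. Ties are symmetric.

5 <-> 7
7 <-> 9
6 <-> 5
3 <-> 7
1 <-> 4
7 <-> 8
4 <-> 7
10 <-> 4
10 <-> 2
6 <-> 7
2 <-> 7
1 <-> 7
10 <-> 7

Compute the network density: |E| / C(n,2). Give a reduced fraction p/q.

There are 13 edges and 10 nodes, so the maximum possible is C(10,2) = 45.
Density = 13/45.

13/45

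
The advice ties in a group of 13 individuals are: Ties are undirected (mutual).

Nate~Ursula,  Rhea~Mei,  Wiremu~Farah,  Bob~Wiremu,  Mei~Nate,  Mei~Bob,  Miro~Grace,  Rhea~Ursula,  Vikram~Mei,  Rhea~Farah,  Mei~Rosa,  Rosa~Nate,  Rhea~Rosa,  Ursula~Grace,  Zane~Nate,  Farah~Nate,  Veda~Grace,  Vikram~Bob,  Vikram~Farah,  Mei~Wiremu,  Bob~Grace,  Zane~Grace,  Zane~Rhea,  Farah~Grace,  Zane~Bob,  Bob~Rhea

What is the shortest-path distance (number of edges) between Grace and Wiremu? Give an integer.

2

One shortest route is Grace – Farah – Wiremu, which uses 2 edges, and Grace and Wiremu are not directly tied, so nothing shorter exists. So d(Grace,Wiremu) = 2.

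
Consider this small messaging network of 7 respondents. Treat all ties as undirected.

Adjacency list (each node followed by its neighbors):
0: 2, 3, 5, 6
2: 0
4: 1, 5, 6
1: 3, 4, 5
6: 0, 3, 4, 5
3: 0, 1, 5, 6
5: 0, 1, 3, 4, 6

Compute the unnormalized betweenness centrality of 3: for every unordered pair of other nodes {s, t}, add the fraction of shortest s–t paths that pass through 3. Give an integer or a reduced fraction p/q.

4/3

Pairs whose geodesics pass through 3 — 0–1: 1/2; 2–1: 1/2; 1–6: 1/3.
All other pairs contribute 0.
Summing the contributions gives betweenness(3) = 4/3.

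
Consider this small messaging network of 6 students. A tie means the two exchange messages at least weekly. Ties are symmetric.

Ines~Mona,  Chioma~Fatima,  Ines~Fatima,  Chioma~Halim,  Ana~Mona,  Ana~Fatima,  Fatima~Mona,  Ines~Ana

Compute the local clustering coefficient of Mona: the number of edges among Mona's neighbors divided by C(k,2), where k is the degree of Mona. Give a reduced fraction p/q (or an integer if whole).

Mona's neighbors: Ana, Fatima, and Ines (k = 3).
Possible neighbor pairs: C(3,2) = 3. Edges among them: Ana–Fatima, Ana–Ines, Fatima–Ines → e = 3.
Clustering(Mona) = 3/3 = 1.

1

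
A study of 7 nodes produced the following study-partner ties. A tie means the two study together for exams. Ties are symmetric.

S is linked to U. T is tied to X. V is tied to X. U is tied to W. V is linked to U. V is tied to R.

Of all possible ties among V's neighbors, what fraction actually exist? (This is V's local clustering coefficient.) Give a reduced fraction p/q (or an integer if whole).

0

V's neighbors: R, U, and X (k = 3).
Possible neighbor pairs: C(3,2) = 3. Edges among them: none → e = 0.
Clustering(V) = 0/3 = 0.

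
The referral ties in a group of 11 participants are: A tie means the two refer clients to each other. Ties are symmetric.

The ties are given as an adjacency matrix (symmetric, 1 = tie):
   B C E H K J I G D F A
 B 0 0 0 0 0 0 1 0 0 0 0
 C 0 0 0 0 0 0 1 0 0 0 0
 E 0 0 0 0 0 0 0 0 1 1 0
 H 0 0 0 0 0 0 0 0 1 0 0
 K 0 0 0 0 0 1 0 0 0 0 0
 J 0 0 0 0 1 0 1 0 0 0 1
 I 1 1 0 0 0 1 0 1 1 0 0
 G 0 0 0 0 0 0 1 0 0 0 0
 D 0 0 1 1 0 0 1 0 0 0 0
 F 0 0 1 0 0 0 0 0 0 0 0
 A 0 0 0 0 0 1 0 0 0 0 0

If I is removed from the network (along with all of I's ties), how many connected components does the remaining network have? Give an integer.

5

Without I, the remaining ties split the others into: {B}; {C}; {D, E, F, H}; {A, J, K}; {G}.
That's 5 separate components.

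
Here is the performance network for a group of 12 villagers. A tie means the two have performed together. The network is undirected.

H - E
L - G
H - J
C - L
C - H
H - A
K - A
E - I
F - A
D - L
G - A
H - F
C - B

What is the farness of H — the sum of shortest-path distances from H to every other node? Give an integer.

Distances from H: A:1, B:2, C:1, D:3, E:1, F:1, G:2, I:2, J:1, K:2, L:2.
Sum = 1 + 2 + 1 + 3 + 1 + 1 + 2 + 2 + 1 + 2 + 2 = 18.

18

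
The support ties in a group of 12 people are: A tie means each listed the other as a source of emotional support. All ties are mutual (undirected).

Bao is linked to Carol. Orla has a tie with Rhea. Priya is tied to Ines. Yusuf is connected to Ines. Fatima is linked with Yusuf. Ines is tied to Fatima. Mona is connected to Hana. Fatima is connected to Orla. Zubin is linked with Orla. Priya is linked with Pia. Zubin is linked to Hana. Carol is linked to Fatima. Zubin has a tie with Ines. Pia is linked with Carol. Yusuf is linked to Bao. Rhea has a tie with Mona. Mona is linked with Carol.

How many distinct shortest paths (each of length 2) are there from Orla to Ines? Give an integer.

2

The shortest distance is 2. The length-2 paths are: Orla–Fatima–Ines; Orla–Zubin–Ines.
That gives 2 distinct shortest paths.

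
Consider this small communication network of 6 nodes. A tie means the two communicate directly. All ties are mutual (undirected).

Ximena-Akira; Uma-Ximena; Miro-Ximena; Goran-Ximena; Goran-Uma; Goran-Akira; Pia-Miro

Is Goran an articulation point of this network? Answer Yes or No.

Even without Goran, every remaining node can still reach every other (the residual graph is connected), so Goran is not a cut vertex.

No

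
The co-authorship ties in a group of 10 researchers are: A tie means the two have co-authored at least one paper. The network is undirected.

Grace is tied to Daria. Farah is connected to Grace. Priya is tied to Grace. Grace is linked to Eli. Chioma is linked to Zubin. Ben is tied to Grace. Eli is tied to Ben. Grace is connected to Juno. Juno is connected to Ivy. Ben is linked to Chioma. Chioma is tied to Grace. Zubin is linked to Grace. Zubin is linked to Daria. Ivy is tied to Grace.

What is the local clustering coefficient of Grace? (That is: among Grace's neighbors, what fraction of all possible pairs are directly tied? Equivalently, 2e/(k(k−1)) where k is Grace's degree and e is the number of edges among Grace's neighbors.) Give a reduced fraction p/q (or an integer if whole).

Grace's neighbors: Ben, Chioma, Daria, Eli, Farah, Ivy, Juno, Priya, and Zubin (k = 9).
Possible neighbor pairs: C(9,2) = 36. Edges among them: Ben–Chioma, Ben–Eli, Chioma–Zubin, Daria–Zubin, Ivy–Juno → e = 5.
Clustering(Grace) = 5/36.

5/36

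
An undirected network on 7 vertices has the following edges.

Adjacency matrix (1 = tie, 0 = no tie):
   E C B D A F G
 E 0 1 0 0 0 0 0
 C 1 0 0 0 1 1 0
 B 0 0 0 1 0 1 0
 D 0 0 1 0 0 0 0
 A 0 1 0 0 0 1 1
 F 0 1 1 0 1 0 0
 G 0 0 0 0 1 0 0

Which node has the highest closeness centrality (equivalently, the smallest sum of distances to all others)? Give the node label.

Farness (sum of distances to all others) for each node — A:10, B:12, C:10, D:17, E:15, F:9, G:15.
The smallest farness is 9, for F, so F has the highest closeness.

F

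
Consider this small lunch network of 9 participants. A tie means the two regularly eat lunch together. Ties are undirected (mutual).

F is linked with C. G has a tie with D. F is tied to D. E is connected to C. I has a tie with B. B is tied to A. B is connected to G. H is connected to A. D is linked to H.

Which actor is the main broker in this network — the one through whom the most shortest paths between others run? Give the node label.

Unnormalized betweenness of each node: A:2, B:8, C:7, D:16, E:0, F:12, G:8, H:4, I:0.
D has the largest value, 16, making it the main broker — the node through which the most shortest paths run.

D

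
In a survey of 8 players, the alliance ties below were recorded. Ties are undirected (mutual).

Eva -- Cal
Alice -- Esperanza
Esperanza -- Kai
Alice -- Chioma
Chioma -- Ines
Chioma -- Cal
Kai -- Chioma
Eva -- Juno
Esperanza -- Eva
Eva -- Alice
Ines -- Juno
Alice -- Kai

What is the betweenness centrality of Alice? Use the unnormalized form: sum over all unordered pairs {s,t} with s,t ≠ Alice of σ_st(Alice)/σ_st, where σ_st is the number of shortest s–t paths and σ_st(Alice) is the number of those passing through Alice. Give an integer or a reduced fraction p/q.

Pairs whose geodesics pass through Alice — Chioma–Esperanza: 1/2; Chioma–Eva: 1/2; Kai–Juno: 1/3; Kai–Eva: 1/2; Ines–Esperanza: 1/3.
All other pairs contribute 0.
Summing the contributions gives betweenness(Alice) = 13/6.

13/6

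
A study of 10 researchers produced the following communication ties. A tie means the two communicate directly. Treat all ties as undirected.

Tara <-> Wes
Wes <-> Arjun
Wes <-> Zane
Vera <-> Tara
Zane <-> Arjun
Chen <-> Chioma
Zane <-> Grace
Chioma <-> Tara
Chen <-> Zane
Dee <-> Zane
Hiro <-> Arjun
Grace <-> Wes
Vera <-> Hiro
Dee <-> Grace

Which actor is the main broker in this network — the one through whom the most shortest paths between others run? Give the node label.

Unnormalized betweenness of each node: Arjun:35/6, Chen:3, Chioma:2, Dee:0, Grace:4/3, Hiro:11/6, Tara:49/6, Vera:2, Wes:49/6, Zane:35/3.
Zane has the largest value, 35/3, making it the main broker — the node through which the most shortest paths run.

Zane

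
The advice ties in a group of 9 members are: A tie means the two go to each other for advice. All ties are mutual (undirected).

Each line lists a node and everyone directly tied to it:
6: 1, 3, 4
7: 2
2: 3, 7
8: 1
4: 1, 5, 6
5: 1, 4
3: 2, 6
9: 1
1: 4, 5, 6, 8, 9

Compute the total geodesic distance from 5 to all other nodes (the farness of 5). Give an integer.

Distances from 5: 1:1, 2:4, 3:3, 4:1, 6:2, 7:5, 8:2, 9:2.
Sum = 1 + 4 + 3 + 1 + 2 + 5 + 2 + 2 = 20.

20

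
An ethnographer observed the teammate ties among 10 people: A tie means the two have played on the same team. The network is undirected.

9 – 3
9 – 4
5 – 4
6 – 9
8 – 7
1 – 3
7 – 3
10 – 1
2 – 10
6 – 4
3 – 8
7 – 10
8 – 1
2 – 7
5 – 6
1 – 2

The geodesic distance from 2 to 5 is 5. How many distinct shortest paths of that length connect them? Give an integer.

4

The shortest distance is 5. The length-5 paths are: 2–1–3–9–6–5; 2–7–3–9–6–5; 2–1–3–9–4–5; 2–7–3–9–4–5.
That gives 4 distinct shortest paths.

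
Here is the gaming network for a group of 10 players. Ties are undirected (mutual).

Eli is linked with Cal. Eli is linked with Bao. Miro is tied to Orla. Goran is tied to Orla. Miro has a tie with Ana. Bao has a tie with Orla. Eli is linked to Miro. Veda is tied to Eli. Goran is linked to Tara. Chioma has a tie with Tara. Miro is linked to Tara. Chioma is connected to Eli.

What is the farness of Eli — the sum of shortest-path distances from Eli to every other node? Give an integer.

14

Distances from Eli: Ana:2, Bao:1, Cal:1, Chioma:1, Goran:3, Miro:1, Orla:2, Tara:2, Veda:1.
Sum = 2 + 1 + 1 + 1 + 3 + 1 + 2 + 2 + 1 = 14.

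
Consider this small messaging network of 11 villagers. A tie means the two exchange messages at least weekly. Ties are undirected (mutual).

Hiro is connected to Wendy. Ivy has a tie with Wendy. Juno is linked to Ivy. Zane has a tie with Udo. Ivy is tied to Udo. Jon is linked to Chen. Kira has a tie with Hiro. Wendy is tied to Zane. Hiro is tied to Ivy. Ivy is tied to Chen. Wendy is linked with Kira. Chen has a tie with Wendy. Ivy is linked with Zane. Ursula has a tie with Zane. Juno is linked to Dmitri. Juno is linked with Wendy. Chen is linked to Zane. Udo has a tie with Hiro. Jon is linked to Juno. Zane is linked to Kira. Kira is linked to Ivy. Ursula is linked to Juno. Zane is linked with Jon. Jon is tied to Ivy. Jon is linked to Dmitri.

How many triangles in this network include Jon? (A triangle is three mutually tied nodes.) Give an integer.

5

Jon's neighbors: Chen, Dmitri, Ivy, Juno, and Zane.
Neighbor pairs that are themselves tied: Jon–Chen–Ivy; Jon–Chen–Zane; Jon–Dmitri–Juno; Jon–Ivy–Juno; Jon–Ivy–Zane. Each forms one triangle with Jon, for 5 in total.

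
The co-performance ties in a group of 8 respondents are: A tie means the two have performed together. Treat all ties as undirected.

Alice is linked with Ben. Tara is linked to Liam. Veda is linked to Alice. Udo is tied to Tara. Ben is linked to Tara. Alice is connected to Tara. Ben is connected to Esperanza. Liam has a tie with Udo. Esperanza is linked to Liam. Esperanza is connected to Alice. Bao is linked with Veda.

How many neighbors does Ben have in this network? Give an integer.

Ben is directly tied to Alice, Esperanza, and Tara. That is 3 neighbors, so the degree of Ben is 3.

3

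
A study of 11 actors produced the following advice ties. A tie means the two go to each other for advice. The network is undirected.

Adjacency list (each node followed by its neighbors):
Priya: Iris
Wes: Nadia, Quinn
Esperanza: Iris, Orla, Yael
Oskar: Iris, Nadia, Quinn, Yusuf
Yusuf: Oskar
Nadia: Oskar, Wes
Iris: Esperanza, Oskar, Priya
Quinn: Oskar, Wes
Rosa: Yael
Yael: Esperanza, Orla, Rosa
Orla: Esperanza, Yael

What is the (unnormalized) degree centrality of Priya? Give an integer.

Priya is directly tied to Iris. That is 1 neighbor, so the degree of Priya is 1.

1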